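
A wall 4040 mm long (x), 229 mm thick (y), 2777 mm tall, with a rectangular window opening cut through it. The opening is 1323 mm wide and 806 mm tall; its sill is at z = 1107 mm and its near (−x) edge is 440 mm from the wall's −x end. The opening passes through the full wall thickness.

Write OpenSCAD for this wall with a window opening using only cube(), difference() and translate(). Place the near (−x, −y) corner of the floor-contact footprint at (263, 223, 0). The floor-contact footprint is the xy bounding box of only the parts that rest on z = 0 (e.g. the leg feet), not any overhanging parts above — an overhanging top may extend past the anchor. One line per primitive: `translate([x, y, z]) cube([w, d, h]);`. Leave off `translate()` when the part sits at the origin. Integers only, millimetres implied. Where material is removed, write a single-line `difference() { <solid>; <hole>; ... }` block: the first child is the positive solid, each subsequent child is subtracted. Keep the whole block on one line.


difference() { translate([263, 223, 0]) cube([4040, 229, 2777]); translate([703, 223, 1107]) cube([1323, 229, 806]); }


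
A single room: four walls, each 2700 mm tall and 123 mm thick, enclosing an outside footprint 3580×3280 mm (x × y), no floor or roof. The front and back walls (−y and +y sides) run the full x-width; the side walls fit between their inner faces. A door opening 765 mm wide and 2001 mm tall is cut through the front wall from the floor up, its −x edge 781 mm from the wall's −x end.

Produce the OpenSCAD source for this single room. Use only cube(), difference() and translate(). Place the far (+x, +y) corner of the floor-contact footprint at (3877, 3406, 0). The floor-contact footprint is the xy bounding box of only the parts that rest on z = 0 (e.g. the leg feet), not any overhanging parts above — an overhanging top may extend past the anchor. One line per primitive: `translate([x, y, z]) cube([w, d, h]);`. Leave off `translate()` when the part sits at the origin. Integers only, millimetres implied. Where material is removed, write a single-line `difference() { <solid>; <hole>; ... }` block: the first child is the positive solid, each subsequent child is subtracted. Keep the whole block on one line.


difference() { translate([297, 126, 0]) cube([3580, 123, 2700]); translate([1078, 126, 0]) cube([765, 123, 2001]); }
translate([297, 3283, 0]) cube([3580, 123, 2700]);
translate([297, 249, 0]) cube([123, 3034, 2700]);
translate([3754, 249, 0]) cube([123, 3034, 2700]);


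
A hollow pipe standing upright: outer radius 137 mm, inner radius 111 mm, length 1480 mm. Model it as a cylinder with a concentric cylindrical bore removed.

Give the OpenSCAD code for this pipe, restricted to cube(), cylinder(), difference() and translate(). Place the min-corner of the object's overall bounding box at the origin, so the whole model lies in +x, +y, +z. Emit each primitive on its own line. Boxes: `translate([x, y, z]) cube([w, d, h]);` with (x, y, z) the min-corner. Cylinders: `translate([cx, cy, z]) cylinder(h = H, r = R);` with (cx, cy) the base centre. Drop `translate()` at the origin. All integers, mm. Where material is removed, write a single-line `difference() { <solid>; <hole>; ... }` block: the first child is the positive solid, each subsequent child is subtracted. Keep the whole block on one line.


difference() { translate([137, 137, 0]) cylinder(h = 1480, r = 137); translate([137, 137, 0]) cylinder(h = 1480, r = 111); }


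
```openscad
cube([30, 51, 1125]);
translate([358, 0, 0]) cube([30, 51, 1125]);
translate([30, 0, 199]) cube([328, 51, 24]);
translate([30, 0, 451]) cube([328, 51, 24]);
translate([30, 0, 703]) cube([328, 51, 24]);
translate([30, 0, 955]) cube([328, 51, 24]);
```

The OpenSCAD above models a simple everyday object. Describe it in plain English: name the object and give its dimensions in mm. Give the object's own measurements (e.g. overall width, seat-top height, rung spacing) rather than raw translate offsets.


A straight ladder. Two 30×51 mm vertical rails, 1125 mm tall, stand 388 mm apart (outside-to-outside) with their front faces coplanar on the −y side. 4 rungs, each 51 mm deep and 24 mm tall, span between the inner faces of the rails, front faces flush with the rails. The lowest rung's underside is at z = 199 mm and rungs are spaced 252 mm apart (underside to underside).


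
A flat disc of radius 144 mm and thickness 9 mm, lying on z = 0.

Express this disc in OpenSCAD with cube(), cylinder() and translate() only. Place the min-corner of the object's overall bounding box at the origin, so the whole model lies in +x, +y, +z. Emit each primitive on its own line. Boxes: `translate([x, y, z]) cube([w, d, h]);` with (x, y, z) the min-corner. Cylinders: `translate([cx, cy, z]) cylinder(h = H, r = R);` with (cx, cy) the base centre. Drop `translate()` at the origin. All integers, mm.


translate([144, 144, 0]) cylinder(h = 9, r = 144);


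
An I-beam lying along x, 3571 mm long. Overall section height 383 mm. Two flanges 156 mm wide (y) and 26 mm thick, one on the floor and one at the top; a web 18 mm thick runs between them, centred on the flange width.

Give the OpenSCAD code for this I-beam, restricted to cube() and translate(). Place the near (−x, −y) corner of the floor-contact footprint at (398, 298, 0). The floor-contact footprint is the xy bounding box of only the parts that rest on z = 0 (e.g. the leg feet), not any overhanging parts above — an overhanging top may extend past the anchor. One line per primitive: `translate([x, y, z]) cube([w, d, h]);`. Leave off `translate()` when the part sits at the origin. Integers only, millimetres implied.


translate([398, 298, 0]) cube([3571, 156, 26]);
translate([398, 367, 26]) cube([3571, 18, 331]);
translate([398, 298, 357]) cube([3571, 156, 26]);


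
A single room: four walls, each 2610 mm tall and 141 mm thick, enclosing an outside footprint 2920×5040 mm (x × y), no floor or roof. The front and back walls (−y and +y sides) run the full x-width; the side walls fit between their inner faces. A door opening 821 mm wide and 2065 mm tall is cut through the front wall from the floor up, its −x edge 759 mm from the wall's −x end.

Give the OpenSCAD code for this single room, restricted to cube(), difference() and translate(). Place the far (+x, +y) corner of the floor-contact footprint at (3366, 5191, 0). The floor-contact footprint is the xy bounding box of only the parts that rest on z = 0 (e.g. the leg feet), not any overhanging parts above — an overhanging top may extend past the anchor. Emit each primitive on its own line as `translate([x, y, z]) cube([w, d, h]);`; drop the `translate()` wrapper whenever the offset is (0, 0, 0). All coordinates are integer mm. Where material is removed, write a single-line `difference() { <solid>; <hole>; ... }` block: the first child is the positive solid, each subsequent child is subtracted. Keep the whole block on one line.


difference() { translate([446, 151, 0]) cube([2920, 141, 2610]); translate([1205, 151, 0]) cube([821, 141, 2065]); }
translate([446, 5050, 0]) cube([2920, 141, 2610]);
translate([446, 292, 0]) cube([141, 4758, 2610]);
translate([3225, 292, 0]) cube([141, 4758, 2610]);


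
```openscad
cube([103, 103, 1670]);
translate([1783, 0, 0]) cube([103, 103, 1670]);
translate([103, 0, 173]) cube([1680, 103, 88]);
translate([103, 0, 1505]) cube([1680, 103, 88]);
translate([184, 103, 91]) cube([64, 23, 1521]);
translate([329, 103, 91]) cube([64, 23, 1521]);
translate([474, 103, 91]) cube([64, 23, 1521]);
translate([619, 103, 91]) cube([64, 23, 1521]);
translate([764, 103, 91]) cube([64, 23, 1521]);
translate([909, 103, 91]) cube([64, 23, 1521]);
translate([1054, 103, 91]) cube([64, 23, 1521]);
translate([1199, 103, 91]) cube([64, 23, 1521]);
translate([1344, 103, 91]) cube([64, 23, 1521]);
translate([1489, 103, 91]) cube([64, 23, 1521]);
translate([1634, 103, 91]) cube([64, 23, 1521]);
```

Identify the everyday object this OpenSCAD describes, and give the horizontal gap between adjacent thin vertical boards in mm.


A fence section. The picket gap is 81 mm.

Two posts, two rails, 11 pickets — a fence section. Span 1680 mm holds 11 pickets of 64 mm with 12 equal gaps: ⌊(1680 − 11·64) / 12⌋ = 81 mm.


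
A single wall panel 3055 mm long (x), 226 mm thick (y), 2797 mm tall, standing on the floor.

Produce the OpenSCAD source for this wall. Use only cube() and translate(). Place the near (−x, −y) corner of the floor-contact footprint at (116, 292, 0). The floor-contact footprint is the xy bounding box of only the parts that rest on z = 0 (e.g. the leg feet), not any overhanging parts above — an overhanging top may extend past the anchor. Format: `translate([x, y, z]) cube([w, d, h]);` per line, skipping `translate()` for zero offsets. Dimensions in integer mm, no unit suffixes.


translate([116, 292, 0]) cube([3055, 226, 2797]);


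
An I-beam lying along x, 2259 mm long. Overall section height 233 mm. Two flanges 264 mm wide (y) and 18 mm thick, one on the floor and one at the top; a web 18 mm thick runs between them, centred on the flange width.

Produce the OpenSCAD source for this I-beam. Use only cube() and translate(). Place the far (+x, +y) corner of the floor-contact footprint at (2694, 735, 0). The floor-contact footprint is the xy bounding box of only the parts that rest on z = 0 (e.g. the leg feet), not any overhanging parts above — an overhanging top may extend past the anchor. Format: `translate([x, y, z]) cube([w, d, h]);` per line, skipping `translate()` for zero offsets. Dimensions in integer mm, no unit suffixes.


translate([435, 471, 0]) cube([2259, 264, 18]);
translate([435, 594, 18]) cube([2259, 18, 197]);
translate([435, 471, 215]) cube([2259, 264, 18]);


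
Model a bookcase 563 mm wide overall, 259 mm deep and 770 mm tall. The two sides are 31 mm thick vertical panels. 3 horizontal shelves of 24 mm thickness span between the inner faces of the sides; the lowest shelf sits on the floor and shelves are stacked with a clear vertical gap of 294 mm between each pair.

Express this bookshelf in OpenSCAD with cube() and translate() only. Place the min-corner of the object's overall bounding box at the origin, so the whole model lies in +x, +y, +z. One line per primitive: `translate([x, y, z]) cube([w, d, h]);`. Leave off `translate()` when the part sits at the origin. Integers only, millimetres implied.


cube([31, 259, 770]);
translate([532, 0, 0]) cube([31, 259, 770]);
translate([31, 0, 0]) cube([501, 259, 24]);
translate([31, 0, 318]) cube([501, 259, 24]);
translate([31, 0, 636]) cube([501, 259, 24]);


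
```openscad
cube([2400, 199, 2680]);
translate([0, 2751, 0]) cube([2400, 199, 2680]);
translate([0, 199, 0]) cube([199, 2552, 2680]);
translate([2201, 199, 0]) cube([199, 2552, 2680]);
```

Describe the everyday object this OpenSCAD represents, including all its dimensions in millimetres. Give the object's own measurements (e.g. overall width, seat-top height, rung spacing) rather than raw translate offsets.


The wall frame of a small rectangular building: four walls, each 2680 mm tall and 199 mm thick, enclosing a footprint 2400 mm (x) by 2950 mm (y) outside-to-outside, with no floor or roof. The front and back walls (the −y and +y sides) span the full width; the two side walls fit between them.


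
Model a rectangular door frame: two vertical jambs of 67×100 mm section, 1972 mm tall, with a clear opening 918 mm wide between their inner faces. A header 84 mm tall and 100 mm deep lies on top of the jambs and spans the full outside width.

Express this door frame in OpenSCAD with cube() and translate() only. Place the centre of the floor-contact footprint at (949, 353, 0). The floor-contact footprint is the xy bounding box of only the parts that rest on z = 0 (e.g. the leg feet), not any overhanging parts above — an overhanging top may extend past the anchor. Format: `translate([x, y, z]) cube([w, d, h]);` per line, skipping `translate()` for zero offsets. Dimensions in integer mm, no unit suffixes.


translate([423, 303, 0]) cube([67, 100, 1972]);
translate([1408, 303, 0]) cube([67, 100, 1972]);
translate([423, 303, 1972]) cube([1052, 100, 84]);


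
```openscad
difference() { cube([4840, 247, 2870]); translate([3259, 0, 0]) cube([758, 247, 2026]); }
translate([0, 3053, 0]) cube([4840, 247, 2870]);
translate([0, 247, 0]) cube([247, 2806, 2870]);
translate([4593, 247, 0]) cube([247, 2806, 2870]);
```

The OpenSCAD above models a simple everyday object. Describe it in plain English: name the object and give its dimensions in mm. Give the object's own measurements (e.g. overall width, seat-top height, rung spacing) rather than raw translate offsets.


A single room: four walls, each 2870 mm tall and 247 mm thick, enclosing an outside footprint 4840×3300 mm (x × y), no floor or roof. The front and back walls (−y and +y sides) run the full x-width; the side walls fit between their inner faces. A door opening 758 mm wide and 2026 mm tall is cut through the front wall from the floor up, its −x edge 3259 mm from the wall's −x end.


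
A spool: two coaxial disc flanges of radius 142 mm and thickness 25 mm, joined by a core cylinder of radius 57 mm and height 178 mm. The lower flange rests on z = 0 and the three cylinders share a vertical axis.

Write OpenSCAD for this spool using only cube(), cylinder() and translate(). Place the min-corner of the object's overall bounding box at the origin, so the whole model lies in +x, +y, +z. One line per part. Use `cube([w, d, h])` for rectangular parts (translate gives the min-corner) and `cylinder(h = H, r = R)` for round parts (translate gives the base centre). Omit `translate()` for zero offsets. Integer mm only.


translate([142, 142, 0]) cylinder(h = 25, r = 142);
translate([142, 142, 25]) cylinder(h = 178, r = 57);
translate([142, 142, 203]) cylinder(h = 25, r = 142);


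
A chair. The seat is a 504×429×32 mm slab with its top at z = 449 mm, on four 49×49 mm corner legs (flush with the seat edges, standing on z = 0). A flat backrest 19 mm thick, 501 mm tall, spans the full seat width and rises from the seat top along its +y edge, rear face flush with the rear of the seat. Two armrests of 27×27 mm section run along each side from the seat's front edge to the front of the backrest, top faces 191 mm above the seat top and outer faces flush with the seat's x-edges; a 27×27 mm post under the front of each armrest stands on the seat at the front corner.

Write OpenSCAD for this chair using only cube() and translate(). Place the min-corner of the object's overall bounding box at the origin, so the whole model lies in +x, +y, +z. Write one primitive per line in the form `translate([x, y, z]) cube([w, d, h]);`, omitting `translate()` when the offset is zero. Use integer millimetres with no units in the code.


// leg_h = 449 - 32 = 417
// arm post h = 191 - 27 = 164
translate([0, 0, 417]) cube([504, 429, 32]);
cube([49, 49, 417]);
translate([455, 0, 0]) cube([49, 49, 417]);
translate([0, 380, 0]) cube([49, 49, 417]);
translate([455, 380, 0]) cube([49, 49, 417]);
translate([0, 410, 449]) cube([504, 19, 501]);
translate([0, 0, 613]) cube([27, 410, 27]);
translate([477, 0, 613]) cube([27, 410, 27]);
translate([0, 0, 449]) cube([27, 27, 164]);
translate([477, 0, 449]) cube([27, 27, 164]);


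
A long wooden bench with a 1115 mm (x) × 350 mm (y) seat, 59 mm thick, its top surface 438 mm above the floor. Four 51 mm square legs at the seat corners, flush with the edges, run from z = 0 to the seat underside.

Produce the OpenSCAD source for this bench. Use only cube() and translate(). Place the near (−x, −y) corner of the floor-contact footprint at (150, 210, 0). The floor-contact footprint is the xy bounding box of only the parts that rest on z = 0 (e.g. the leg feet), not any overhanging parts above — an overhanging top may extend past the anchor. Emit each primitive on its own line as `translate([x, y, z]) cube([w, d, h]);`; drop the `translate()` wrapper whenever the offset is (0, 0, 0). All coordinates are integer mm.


// leg_h = 438 − 59 = 379
translate([150, 210, 379]) cube([1115, 350, 59]);
translate([150, 210, 0]) cube([51, 51, 379]);
translate([150, 509, 0]) cube([51, 51, 379]);
translate([1214, 210, 0]) cube([51, 51, 379]);
translate([1214, 509, 0]) cube([51, 51, 379]);


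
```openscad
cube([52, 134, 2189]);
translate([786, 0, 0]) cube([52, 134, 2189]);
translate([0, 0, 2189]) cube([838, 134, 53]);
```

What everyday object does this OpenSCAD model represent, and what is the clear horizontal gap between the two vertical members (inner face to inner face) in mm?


A door frame. The clear opening width is 734 mm.

Two 2189 mm tall posts with a header on top — a door frame. The left jamb is 52 mm wide at x = 0; the right jamb starts at x = 786. The clear opening is 786 − 52 = 734 mm.


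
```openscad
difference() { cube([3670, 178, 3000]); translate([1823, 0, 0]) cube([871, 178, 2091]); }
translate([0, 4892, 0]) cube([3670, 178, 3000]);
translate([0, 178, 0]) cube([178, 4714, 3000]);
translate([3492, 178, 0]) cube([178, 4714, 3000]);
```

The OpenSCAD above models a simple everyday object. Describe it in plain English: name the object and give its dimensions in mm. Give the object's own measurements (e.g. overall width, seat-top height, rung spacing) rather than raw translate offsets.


A single room: four walls, each 3000 mm tall and 178 mm thick, enclosing an outside footprint 3670×5070 mm (x × y), no floor or roof. The front and back walls (−y and +y sides) run the full x-width; the side walls fit between their inner faces. A door opening 871 mm wide and 2091 mm tall is cut through the front wall from the floor up, its −x edge 1823 mm from the wall's −x end.


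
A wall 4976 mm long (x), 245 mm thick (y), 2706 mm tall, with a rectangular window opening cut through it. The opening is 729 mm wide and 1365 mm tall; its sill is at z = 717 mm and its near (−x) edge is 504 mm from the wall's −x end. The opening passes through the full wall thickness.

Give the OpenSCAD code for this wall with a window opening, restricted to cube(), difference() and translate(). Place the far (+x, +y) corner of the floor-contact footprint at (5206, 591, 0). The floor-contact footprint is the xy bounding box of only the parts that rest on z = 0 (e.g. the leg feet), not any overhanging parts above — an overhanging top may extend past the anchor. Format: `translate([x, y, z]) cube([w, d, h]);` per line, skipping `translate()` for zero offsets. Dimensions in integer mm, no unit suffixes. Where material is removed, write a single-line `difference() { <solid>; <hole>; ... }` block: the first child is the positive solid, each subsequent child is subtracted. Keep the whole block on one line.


difference() { translate([230, 346, 0]) cube([4976, 245, 2706]); translate([734, 346, 717]) cube([729, 245, 1365]); }


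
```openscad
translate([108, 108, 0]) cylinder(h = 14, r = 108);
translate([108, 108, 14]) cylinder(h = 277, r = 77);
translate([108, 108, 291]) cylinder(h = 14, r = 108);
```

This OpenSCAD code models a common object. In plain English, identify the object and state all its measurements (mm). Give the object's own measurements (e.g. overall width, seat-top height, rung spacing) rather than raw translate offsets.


A spool: two coaxial disc flanges of radius 108 mm and thickness 14 mm, joined by a core cylinder of radius 77 mm and height 277 mm. The lower flange rests on z = 0 and the three cylinders share a vertical axis.


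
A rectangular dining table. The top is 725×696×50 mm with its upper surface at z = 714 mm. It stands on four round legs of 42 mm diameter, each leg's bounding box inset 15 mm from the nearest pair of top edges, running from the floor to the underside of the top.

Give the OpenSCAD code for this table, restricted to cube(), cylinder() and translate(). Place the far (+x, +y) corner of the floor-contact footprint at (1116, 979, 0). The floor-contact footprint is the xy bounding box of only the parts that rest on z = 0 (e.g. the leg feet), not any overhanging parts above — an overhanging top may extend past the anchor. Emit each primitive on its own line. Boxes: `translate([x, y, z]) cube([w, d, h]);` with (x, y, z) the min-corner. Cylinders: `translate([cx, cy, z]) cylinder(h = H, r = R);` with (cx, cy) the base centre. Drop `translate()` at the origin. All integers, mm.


translate([406, 298, 664]) cube([725, 696, 50]);
translate([442, 334, 0]) cylinder(h = 664, r = 21);
translate([1095, 334, 0]) cylinder(h = 664, r = 21);
translate([442, 958, 0]) cylinder(h = 664, r = 21);
translate([1095, 958, 0]) cylinder(h = 664, r = 21);


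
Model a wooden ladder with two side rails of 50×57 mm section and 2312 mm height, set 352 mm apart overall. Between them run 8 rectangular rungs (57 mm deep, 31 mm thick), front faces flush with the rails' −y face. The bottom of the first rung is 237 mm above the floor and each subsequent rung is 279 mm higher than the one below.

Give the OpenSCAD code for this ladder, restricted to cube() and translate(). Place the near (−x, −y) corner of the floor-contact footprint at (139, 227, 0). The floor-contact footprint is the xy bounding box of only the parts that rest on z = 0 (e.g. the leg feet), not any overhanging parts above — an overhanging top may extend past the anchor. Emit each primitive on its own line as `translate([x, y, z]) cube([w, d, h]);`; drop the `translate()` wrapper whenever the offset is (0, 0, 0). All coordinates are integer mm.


// rung span = 352 - 2*50 = 252
// rung[k] z = 237 + k*279
translate([139, 227, 0]) cube([50, 57, 2312]);
translate([441, 227, 0]) cube([50, 57, 2312]);
translate([189, 227, 237]) cube([252, 57, 31]);
translate([189, 227, 516]) cube([252, 57, 31]);
translate([189, 227, 795]) cube([252, 57, 31]);
translate([189, 227, 1074]) cube([252, 57, 31]);
translate([189, 227, 1353]) cube([252, 57, 31]);
translate([189, 227, 1632]) cube([252, 57, 31]);
translate([189, 227, 1911]) cube([252, 57, 31]);
translate([189, 227, 2190]) cube([252, 57, 31]);


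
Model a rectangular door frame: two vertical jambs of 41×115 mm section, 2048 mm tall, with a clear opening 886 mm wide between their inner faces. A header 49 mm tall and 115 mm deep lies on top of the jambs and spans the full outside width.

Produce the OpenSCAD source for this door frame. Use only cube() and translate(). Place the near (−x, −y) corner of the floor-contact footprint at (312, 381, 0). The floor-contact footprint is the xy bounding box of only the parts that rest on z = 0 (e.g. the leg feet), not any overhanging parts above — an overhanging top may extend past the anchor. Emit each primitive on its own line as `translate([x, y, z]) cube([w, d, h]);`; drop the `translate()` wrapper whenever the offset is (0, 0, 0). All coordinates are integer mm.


translate([312, 381, 0]) cube([41, 115, 2048]);
translate([1239, 381, 0]) cube([41, 115, 2048]);
translate([312, 381, 2048]) cube([968, 115, 49]);


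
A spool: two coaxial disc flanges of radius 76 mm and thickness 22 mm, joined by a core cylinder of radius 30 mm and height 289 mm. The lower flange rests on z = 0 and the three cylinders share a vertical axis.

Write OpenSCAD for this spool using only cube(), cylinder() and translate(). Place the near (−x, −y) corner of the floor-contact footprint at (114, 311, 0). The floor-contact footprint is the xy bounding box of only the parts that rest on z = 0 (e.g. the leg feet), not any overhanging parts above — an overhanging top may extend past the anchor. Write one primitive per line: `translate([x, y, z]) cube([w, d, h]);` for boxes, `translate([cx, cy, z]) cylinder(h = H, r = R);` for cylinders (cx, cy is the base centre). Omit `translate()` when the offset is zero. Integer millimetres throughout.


translate([190, 387, 0]) cylinder(h = 22, r = 76);
translate([190, 387, 22]) cylinder(h = 289, r = 30);
translate([190, 387, 311]) cylinder(h = 22, r = 76);


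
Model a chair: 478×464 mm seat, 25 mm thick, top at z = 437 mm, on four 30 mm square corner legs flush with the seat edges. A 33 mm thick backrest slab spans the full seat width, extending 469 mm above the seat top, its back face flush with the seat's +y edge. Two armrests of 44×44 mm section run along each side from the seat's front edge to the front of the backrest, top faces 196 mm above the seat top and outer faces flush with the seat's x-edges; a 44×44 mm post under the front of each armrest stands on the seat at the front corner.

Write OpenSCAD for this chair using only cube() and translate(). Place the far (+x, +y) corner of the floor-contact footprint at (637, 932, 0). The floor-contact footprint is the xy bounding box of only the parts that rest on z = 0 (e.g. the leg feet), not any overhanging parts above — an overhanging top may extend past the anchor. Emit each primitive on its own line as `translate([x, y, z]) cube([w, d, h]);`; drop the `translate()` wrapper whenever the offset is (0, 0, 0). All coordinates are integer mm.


translate([159, 468, 412]) cube([478, 464, 25]);
translate([159, 468, 0]) cube([30, 30, 412]);
translate([607, 468, 0]) cube([30, 30, 412]);
translate([159, 902, 0]) cube([30, 30, 412]);
translate([607, 902, 0]) cube([30, 30, 412]);
translate([159, 899, 437]) cube([478, 33, 469]);
translate([159, 468, 589]) cube([44, 431, 44]);
translate([593, 468, 589]) cube([44, 431, 44]);
translate([159, 468, 437]) cube([44, 44, 152]);
translate([593, 468, 437]) cube([44, 44, 152]);


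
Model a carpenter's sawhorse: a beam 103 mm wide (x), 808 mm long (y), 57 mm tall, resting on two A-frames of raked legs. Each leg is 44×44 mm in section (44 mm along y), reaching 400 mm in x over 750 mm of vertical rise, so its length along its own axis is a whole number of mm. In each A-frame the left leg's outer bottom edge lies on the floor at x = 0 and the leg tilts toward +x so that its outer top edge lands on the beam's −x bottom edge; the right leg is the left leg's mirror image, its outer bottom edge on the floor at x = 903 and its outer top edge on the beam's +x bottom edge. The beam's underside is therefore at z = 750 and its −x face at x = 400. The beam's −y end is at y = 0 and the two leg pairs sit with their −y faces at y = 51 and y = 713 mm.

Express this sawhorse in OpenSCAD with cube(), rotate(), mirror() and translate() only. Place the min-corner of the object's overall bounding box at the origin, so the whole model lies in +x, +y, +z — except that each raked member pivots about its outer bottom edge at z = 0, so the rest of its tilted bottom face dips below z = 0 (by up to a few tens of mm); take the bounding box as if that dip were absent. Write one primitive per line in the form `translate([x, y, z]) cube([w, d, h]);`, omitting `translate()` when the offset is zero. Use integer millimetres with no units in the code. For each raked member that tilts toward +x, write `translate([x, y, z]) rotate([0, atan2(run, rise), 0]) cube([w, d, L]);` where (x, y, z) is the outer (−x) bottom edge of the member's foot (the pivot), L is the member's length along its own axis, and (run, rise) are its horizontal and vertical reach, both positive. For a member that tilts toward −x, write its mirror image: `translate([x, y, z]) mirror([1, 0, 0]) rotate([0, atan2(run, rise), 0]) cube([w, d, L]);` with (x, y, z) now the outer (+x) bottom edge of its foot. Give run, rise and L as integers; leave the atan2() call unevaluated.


// leg length = √(400² + 750²) = 850
// right-leg outer foot x = 2·400 + 103 = 903
// beam min-corner = (400, 0, 750)
translate([400, 0, 750]) cube([103, 808, 57]);
translate([0, 51, 0]) rotate([0, atan2(400, 750), 0]) cube([44, 44, 850]);
translate([903, 51, 0]) mirror([1, 0, 0]) rotate([0, atan2(400, 750), 0]) cube([44, 44, 850]);
translate([0, 713, 0]) rotate([0, atan2(400, 750), 0]) cube([44, 44, 850]);
translate([903, 713, 0]) mirror([1, 0, 0]) rotate([0, atan2(400, 750), 0]) cube([44, 44, 850]);


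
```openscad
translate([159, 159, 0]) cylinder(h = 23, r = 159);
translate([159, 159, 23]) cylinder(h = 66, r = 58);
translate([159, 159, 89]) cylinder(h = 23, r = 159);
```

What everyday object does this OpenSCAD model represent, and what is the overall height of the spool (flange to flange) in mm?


A spool. The overall height is 112 mm.

Three coaxial cylinders, large–small–large — a spool. Two 23 mm flanges and a 66 mm core give 23 + 66 + 23 = 112 mm.


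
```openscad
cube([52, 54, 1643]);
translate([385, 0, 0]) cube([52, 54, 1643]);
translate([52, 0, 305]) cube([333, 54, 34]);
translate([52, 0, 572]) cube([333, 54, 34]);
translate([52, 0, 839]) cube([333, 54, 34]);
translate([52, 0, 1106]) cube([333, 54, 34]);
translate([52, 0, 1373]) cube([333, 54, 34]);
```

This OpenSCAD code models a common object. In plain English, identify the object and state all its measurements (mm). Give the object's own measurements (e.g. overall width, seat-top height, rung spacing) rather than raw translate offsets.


A straight ladder. Two 52×54 mm vertical rails, 1643 mm tall, stand 437 mm apart (outside-to-outside) with their front faces coplanar on the −y side. 5 rungs, each 54 mm deep and 34 mm tall, span between the inner faces of the rails, front faces flush with the rails. The lowest rung's underside is at z = 305 mm and rungs are spaced 267 mm apart (underside to underside).


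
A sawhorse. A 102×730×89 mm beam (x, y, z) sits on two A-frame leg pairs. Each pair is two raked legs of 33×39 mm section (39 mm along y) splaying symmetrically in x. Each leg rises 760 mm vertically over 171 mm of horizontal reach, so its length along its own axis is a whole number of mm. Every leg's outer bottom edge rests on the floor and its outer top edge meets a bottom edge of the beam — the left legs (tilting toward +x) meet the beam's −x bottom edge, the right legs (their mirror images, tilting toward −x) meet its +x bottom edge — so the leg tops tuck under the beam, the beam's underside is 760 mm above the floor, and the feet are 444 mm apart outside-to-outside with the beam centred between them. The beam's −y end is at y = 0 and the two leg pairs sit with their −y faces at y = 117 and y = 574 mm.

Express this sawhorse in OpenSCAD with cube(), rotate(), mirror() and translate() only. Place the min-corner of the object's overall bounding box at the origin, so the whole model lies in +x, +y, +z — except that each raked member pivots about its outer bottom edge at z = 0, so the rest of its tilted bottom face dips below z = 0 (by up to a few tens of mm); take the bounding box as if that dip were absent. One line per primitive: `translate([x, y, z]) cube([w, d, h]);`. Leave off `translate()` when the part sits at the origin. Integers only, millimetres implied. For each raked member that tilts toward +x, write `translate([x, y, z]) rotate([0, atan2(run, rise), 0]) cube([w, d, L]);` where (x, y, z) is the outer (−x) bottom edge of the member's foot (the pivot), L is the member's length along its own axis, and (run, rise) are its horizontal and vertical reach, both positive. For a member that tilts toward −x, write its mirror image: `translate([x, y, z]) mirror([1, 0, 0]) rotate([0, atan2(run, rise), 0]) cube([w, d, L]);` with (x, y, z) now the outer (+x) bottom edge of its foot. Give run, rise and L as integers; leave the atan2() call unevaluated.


translate([171, 0, 760]) cube([102, 730, 89]);
translate([0, 117, 0]) rotate([0, atan2(171, 760), 0]) cube([33, 39, 779]);
translate([444, 117, 0]) mirror([1, 0, 0]) rotate([0, atan2(171, 760), 0]) cube([33, 39, 779]);
translate([0, 574, 0]) rotate([0, atan2(171, 760), 0]) cube([33, 39, 779]);
translate([444, 574, 0]) mirror([1, 0, 0]) rotate([0, atan2(171, 760), 0]) cube([33, 39, 779]);


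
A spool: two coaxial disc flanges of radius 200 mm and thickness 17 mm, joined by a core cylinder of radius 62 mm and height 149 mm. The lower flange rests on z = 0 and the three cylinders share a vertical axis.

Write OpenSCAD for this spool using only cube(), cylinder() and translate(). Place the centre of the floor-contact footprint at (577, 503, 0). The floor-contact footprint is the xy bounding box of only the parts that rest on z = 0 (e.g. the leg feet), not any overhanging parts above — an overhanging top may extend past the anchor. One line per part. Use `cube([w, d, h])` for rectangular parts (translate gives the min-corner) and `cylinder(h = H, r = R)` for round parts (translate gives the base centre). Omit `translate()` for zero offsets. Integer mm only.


translate([577, 503, 0]) cylinder(h = 17, r = 200);
translate([577, 503, 17]) cylinder(h = 149, r = 62);
translate([577, 503, 166]) cylinder(h = 17, r = 200);


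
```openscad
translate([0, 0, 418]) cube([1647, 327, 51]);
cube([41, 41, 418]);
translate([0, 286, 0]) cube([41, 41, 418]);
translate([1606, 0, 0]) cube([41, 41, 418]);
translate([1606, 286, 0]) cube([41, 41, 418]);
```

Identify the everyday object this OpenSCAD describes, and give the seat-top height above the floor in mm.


A bench. The seat-top height is 469 mm.

A long slab on four corner posts — a bench. The slab sits at z = 418 with thickness 51, so the top is 418 + 51 = 469 mm.


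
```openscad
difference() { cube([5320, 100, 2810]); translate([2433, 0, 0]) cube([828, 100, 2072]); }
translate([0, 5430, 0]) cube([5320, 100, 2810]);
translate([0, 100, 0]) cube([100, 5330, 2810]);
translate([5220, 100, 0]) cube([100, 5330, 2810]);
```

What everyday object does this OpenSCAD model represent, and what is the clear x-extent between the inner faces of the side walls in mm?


A single room. The interior width is 5120 mm.

Four walls enclosing a rectangle with a door in the front wall — a room. Outside width 5320 minus two 100 mm walls gives 5120 mm.


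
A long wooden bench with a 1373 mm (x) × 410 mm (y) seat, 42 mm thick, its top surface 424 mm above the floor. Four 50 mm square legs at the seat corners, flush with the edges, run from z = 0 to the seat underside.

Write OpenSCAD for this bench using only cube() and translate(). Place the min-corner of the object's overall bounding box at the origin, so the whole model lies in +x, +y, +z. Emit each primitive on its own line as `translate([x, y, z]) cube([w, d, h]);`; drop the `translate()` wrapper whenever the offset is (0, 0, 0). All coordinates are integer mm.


translate([0, 0, 382]) cube([1373, 410, 42]);
cube([50, 50, 382]);
translate([0, 360, 0]) cube([50, 50, 382]);
translate([1323, 0, 0]) cube([50, 50, 382]);
translate([1323, 360, 0]) cube([50, 50, 382]);


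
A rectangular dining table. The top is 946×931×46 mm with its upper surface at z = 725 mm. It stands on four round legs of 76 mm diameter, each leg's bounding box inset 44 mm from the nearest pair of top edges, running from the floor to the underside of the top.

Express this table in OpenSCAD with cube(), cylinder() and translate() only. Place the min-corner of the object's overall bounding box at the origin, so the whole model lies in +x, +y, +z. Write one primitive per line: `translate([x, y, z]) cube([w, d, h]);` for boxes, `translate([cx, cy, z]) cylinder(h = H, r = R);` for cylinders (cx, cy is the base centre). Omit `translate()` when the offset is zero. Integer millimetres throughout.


// leg_h = 725 - 46 = 679
translate([0, 0, 679]) cube([946, 931, 46]);
translate([82, 82, 0]) cylinder(h = 679, r = 38);
translate([864, 82, 0]) cylinder(h = 679, r = 38);
translate([82, 849, 0]) cylinder(h = 679, r = 38);
translate([864, 849, 0]) cylinder(h = 679, r = 38);


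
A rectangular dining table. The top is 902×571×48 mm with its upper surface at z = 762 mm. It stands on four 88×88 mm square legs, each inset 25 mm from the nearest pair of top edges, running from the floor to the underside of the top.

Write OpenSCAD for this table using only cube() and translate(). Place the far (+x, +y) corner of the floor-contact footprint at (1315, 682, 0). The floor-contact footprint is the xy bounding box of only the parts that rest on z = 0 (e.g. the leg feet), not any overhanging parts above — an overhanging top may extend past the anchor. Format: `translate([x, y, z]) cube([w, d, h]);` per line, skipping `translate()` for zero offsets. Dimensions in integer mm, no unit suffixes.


// leg_h = 762 - 48 = 714
translate([438, 136, 714]) cube([902, 571, 48]);
translate([463, 161, 0]) cube([88, 88, 714]);
translate([1227, 161, 0]) cube([88, 88, 714]);
translate([463, 594, 0]) cube([88, 88, 714]);
translate([1227, 594, 0]) cube([88, 88, 714]);


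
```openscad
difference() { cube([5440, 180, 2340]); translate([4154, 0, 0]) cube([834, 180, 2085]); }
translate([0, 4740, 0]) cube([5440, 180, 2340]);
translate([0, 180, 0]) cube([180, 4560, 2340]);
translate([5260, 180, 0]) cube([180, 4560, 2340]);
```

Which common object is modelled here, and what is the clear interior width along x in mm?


A single room. The interior width is 5080 mm.

Four walls enclosing a rectangle with a door in the front wall — a room. Outside width 5440 minus two 180 mm walls gives 5080 mm.


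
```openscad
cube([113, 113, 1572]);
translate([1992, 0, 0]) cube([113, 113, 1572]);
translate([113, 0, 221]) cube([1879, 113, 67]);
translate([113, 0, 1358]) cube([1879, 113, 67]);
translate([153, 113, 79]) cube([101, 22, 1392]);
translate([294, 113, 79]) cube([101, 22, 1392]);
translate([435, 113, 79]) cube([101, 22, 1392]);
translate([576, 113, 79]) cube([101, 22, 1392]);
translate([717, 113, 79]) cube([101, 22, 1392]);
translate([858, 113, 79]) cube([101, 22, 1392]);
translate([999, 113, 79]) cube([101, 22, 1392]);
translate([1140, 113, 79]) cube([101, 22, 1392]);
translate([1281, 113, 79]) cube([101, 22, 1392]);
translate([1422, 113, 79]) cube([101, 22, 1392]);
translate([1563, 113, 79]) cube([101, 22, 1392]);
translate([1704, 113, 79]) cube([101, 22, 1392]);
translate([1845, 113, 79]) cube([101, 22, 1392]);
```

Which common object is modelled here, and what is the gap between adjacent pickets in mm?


A fence section. The picket gap is 40 mm.

Two posts, two rails, 13 pickets — a fence section. Span 1879 mm holds 13 pickets of 101 mm with 14 equal gaps: ⌊(1879 − 13·101) / 14⌋ = 40 mm.


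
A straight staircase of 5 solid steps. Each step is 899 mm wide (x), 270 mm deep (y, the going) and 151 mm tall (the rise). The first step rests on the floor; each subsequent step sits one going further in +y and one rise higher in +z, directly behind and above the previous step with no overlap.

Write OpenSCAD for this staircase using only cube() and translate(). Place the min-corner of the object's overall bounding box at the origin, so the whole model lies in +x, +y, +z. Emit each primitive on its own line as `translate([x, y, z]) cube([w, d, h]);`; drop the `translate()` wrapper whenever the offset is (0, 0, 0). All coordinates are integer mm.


cube([899, 270, 151]);
translate([0, 270, 151]) cube([899, 270, 151]);
translate([0, 540, 302]) cube([899, 270, 151]);
translate([0, 810, 453]) cube([899, 270, 151]);
translate([0, 1080, 604]) cube([899, 270, 151]);


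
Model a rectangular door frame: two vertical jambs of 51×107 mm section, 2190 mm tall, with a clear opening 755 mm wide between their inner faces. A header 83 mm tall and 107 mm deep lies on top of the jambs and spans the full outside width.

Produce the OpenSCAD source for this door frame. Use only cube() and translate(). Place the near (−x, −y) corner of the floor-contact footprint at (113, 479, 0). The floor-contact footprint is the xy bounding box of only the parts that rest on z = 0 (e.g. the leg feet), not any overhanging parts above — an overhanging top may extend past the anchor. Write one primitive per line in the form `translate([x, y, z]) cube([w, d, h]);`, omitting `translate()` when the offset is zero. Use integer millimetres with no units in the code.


translate([113, 479, 0]) cube([51, 107, 2190]);
translate([919, 479, 0]) cube([51, 107, 2190]);
translate([113, 479, 2190]) cube([857, 107, 83]);


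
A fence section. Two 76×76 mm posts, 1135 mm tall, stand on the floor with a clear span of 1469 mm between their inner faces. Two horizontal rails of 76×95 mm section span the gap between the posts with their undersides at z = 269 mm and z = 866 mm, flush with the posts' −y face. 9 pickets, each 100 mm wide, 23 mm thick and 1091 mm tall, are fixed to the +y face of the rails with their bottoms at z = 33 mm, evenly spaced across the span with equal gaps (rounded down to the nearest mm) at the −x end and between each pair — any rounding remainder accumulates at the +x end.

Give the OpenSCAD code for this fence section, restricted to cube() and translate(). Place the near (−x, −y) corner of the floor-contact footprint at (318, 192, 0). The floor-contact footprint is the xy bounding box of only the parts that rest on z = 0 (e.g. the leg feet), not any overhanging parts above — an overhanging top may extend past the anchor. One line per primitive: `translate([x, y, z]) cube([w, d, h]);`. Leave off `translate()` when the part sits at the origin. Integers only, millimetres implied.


translate([318, 192, 0]) cube([76, 76, 1135]);
translate([1863, 192, 0]) cube([76, 76, 1135]);
translate([394, 192, 269]) cube([1469, 76, 95]);
translate([394, 192, 866]) cube([1469, 76, 95]);
translate([450, 268, 33]) cube([100, 23, 1091]);
translate([606, 268, 33]) cube([100, 23, 1091]);
translate([762, 268, 33]) cube([100, 23, 1091]);
translate([918, 268, 33]) cube([100, 23, 1091]);
translate([1074, 268, 33]) cube([100, 23, 1091]);
translate([1230, 268, 33]) cube([100, 23, 1091]);
translate([1386, 268, 33]) cube([100, 23, 1091]);
translate([1542, 268, 33]) cube([100, 23, 1091]);
translate([1698, 268, 33]) cube([100, 23, 1091]);
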